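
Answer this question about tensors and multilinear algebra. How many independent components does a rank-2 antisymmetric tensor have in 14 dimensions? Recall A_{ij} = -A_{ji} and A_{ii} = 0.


An antisymmetric rank-2 tensor satisfies A_{ij} = -A_{ji}, so diagonal entries are zero.
The independent components are the upper-triangular entries: C(n, 2) = n(n-1)/2.
n = 14
C(14, 2) = 14 * 13 / 2 = 182 / 2 = 91

91


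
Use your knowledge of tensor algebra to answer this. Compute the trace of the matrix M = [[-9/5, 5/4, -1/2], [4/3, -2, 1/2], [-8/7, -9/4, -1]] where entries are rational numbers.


The trace is the sum of diagonal entries.
Diagonal: M[1,1] = -9/5, M[2,2] = -2, M[3,3] = -1
Tr(M) = -9/5 + -2 + -1
Computing step by step:
After adding M[1,1]: -9/5
After adding M[2,2]: -19/5
After adding M[3,3]: -24/5
Tr(M) = -24/5

-24/5


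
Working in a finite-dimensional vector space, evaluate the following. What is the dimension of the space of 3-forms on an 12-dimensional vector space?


The dimension of the space of p-forms on an n-dimensional space is C(n, p).
n = 12, p = 3
C(12, 3) = 12! / (3! * 9!) = 220

220


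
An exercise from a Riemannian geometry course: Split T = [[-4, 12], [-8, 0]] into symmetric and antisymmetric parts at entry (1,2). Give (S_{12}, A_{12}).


T_{12} = 12
T_{21} = -8
S_{12} = (12 + -8)/2 = 4/2 = 2
A_{12} = (12 - -8)/2 = 20/2 = 10
Check: S + A = 2 + 10 = 12 = T_{12}.

(2, 10)


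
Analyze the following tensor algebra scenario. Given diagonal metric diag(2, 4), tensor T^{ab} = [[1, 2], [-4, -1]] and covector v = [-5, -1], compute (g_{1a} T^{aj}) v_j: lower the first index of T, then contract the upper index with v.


Step 1: lower the first index. For a diagonal metric, g_{ia} T^{aj} = g_{ii} T^{ij} (no sum on i).
g_{11} = 2
S_1{}^1 = 2 * T^{11} = 2 * 1 = 2
S_1{}^2 = 2 * T^{12} = 2 * 2 = 4
Step 2: contract S_1{}^j with v_j.
S_1{}^1 * v_1 = 2 * -5 = -10
S_1{}^2 * v_2 = 4 * -1 = -4
Result = -10 + -4 = -14

-14


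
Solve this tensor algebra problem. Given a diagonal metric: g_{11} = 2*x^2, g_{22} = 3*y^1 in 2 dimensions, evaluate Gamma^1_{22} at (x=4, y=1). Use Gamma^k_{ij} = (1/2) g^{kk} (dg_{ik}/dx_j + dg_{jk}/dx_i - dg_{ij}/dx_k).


For a diagonal metric, Gamma^k_{ij} = (1/2) g^{kk} (dg_{ik}/dx_j + dg_{jk}/dx_i - dg_{ij}/dx_k).
The metric is diagonal, so g_{ab} = 0 for a != b.
At the given point: g_{11} = 32, g_{22} = 3
g^{11} = 1/32
dg_{21}/dx_2 = 0 (off-diagonal)
dg_{21}/dx_2 = 0 (off-diagonal)
dg_{22}/dx_1 = dg_{22}/dx_1 = 0
Numerator = 0 + 0 - 0 = 0
Gamma^1_{22} = 0 / (2 * 32) = 0

0


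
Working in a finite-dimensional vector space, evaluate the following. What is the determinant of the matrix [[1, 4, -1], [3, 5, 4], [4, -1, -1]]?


Expanding along the first row, det(A) = a11*M_11 - a12*M_12 + a13*M_13, where M_1j is the (1,j) minor.
Minor M_11 = 5*-1 - 4*-1 = -1
Minor M_12 = 3*-1 - 4*4 = -19
Minor M_13 = 3*-1 - 5*4 = -23
det = 1*(-1) - 4*(-19) + -1*(-23)
    = -1 - -76 + 23
    = 98

98


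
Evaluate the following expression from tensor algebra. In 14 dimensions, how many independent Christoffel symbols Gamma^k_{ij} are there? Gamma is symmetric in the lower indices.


Christoffel symbols Gamma^k_{ij} are symmetric in i,j, so there are d * d(d+1)/2 independent symbols.
d = 14
d(d+1)/2 = 14 * 15 / 2 = 105
Total = 14 * 105 = 1470

1470


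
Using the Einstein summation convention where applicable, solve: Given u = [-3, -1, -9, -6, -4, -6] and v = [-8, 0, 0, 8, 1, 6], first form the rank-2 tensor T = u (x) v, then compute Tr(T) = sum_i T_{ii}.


The outer product gives T_{ij} = u_i v_j.
The trace (contraction) is Tr(T) = sum_i T_{ii} = sum_i u_i v_i.
Diagonal entries:
T_{11} = u_1 * v_1 = -3 * -8 = 24
T_{22} = u_2 * v_2 = -1 * 0 = 0
T_{33} = u_3 * v_3 = -9 * 0 = 0
T_{44} = u_4 * v_4 = -6 * 8 = -48
T_{55} = u_5 * v_5 = -4 * 1 = -4
T_{66} = u_6 * v_6 = -6 * 6 = -36
Tr(T) = 24 + 0 + 0 + -48 + -4 + -36 = -64

-64


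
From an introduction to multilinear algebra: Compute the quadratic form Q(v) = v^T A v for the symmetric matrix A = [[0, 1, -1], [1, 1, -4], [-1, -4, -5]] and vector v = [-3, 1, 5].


First compute Av:
(Av)_1 = 0*-3 + 1*1 + -1*5 = -4
(Av)_2 = 1*-3 + 1*1 + -4*5 = -22
(Av)_3 = -1*-3 + -4*1 + -5*5 = -26
Av = [-4, -22, -26]
Then v^T (Av) = -3*-4 + 1*-22 + 5*-26
= 12 + -22 + -130 = -140

-140


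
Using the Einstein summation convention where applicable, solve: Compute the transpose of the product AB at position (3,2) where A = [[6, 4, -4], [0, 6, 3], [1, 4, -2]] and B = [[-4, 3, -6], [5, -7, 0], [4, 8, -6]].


(AB)^T_{ij} = (AB)_{ji} = sum_k A_{jk} B_{ki}.
For i=3, j=2 we need (AB)_{23}:
A_{21} * B_{13} = 0 * -6 = 0
A_{22} * B_{23} = 6 * 0 = 0
A_{23} * B_{33} = 3 * -6 = -18
Sum = 0 + 0 + -18 = -18

-18


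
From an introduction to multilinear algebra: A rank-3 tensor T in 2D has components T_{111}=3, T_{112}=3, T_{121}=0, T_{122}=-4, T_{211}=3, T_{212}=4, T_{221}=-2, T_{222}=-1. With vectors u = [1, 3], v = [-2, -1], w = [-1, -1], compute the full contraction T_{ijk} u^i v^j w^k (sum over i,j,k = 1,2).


S = sum over i,j,k of T_{ijk} u_i v_j w_k. Expanding all 8 terms:
T_{111}*u_1*v_1*w_1 = 3*1*-2*-1 = 6  (running total: 6)
T_{112}*u_1*v_1*w_2 = 3*1*-2*-1 = 6  (running total: 12)
T_{121}*u_1*v_2*w_1 = 0*1*-1*-1 = 0  (running total: 12)
T_{122}*u_1*v_2*w_2 = -4*1*-1*-1 = -4  (running total: 8)
T_{211}*u_2*v_1*w_1 = 3*3*-2*-1 = 18  (running total: 26)
T_{212}*u_2*v_1*w_2 = 4*3*-2*-1 = 24  (running total: 50)
T_{221}*u_2*v_2*w_1 = -2*3*-1*-1 = -6  (running total: 44)
T_{222}*u_2*v_2*w_2 = -1*3*-1*-1 = -3  (running total: 41)
S = 41

41


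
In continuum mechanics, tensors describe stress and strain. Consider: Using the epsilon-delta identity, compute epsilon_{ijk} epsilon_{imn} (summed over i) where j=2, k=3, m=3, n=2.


Using the identity: epsilon_{ijk} epsilon_{imn} = delta_{jm} delta_{kn} - delta_{jn} delta_{km}.
delta_{23} = 0
delta_{32} = 0
delta_{22} = 1
delta_{33} = 1
Result = 0 * 0 - 1 * 1 = 0 - 1 = -1

-1


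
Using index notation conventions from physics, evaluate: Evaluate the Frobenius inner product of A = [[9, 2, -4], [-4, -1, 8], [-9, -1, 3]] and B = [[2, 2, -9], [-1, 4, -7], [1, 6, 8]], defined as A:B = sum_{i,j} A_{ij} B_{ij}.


A:B = sum over all i,j of A_{ij} * B_{ij}.
Row 1: 9*2=18, 2*2=4, -4*-9=36 => row sum = 58
Row 2: -4*-1=4, -1*4=-4, 8*-7=-56 => row sum = -56
Row 3: -9*1=-9, -1*6=-6, 3*8=24 => row sum = 9
Total = 58 + -56 + 9 = 11

11


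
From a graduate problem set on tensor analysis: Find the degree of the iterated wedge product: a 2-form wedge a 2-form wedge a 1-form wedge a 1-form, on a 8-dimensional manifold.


The degree of a wedge product is the sum of the degrees of the individual forms.
Degrees: 2, 2, 1, 1
Total degree = 2 + 2 + 1 + 1 = 6

6


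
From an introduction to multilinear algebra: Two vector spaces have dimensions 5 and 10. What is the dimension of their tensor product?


The dimension of a tensor product is the product of dimensions.
dim(V) = 5, dim(W) = 10
dim(V (x) W) = 5 * 10 = 50

50


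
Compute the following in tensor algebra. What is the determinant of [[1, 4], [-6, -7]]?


For a 2x2 matrix [[a, b], [c, d]], det = a*d - b*c.
a = 1, b = 4, c = -6, d = -7
a*d = 1 * -7 = -7
b*c = 4 * -6 = -24
det = -7 - -24 = 17

17


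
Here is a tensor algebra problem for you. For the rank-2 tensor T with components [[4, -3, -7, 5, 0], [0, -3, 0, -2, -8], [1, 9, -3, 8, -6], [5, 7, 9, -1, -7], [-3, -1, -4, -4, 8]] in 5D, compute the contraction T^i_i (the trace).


The contraction (trace) of a rank-2 tensor is the sum of its diagonal elements.
Diagonal entries: A[1,1] = 4, A[2,2] = -3, A[3,3] = -3, A[4,4] = -1, A[5,5] = 8
Tr(A) = 4 + -3 + -3 + -1 + 8 = 5

5


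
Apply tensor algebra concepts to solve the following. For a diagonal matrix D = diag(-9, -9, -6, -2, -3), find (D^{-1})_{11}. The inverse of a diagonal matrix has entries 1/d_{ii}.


For a diagonal matrix, the inverse has entries (D^{-1})_{ii} = 1/d_{ii}.
The diagonal entries are: d_{11} = -9, d_{22} = -9, d_{33} = -6, d_{44} = -2, d_{55} = -3
We need (D^{-1})_{11} = 1/d_{11} = 1/-9 = -1/9

-1/9


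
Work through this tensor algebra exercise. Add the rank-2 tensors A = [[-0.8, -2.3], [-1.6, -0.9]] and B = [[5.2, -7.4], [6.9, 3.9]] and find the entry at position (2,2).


Tensor addition is component-wise: (A + B)_{ij} = A_{ij} + B_{ij}.
A_{22} = -0.9
B_{22} = 3.9
(A + B)_{22} = -0.9 + 3.9 = 3

3


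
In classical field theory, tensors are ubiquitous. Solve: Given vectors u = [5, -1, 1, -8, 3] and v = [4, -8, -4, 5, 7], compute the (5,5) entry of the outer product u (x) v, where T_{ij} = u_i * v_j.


The outer product entry T_{ij} = u_i * v_j.
We need i=5, j=5.
u_5 = 3, v_5 = 7
T_{5,5} = 3 * 7 = 21

21


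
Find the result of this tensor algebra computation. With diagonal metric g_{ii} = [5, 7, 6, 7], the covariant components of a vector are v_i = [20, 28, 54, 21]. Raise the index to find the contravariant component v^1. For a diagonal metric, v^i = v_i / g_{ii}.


To raise an index with a diagonal metric: v^i = v_i / g_{ii}.
For index 1: v_1 = 20, g_{11} = 5
v^1 = 20 / 5 = 4

4


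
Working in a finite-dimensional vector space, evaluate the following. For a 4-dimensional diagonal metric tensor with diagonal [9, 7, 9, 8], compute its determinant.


For a diagonal metric, the determinant is the product of diagonal entries.
Diagonal entries: 9, 7, 9, 8
det(g) = 9 * 7 * 9 * 8 = 4536

4536


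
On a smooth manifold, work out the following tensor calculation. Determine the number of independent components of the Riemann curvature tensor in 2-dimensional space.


The Riemann tensor in d dimensions has d^2(d^2 - 1)/12 independent components.
d = 2, so d^2 = 4
d^2 - 1 = 3
d^2(d^2 - 1) = 4 * 3 = 12
Divide by 12: 12 / 12 = 1

1


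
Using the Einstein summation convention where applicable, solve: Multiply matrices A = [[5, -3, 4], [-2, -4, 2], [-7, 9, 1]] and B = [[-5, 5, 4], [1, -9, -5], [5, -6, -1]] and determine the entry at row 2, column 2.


(AB)_{ij} = sum_k A_{ik} B_{kj}.
For i=2, j=2:
A_{21} * B_{12} = -2 * 5 = -10
A_{22} * B_{22} = -4 * -9 = 36
A_{23} * B_{32} = 2 * -6 = -12
Sum = -10 + 36 + -12 = 14

14


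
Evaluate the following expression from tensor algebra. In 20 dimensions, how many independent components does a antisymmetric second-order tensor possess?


A antisymmetric rank-2 tensor in d dimensions has d(d-1)/2 independent components.
d = 20
d(d-1)/2 = 20 * 19 / 2 = 380 / 2 = 190

190


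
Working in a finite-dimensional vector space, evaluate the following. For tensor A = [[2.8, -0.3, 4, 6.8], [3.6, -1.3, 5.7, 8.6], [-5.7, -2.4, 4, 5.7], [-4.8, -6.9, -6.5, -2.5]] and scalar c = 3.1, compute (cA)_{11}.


Scalar multiplication: (cA)_{ij} = c * A_{ij}.
c = 3.1
A_{11} = 2.8
(cA)_{11} = 3.1 * 2.8 = 8.68

8.68


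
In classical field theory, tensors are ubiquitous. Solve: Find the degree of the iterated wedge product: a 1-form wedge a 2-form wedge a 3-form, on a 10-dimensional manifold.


The degree of a wedge product is the sum of the degrees of the individual forms.
Degrees: 1, 2, 3
Total degree = 1 + 2 + 3 = 6

6


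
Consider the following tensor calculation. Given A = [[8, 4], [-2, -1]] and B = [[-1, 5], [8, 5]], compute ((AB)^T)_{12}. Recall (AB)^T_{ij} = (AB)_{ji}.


(AB)^T_{ij} = (AB)_{ji} = sum_k A_{jk} B_{ki}.
For i=1, j=2 we need (AB)_{21}:
A_{21} * B_{11} = -2 * -1 = 2
A_{22} * B_{21} = -1 * 8 = -8
Sum = 2 + -8 = -6

-6


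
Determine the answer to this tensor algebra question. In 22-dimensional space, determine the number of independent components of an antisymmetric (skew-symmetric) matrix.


An antisymmetric rank-2 tensor satisfies A_{ij} = -A_{ji}, so diagonal entries are zero.
The independent components are the upper-triangular entries: C(n, 2) = n(n-1)/2.
n = 22
C(22, 2) = 22 * 21 / 2 = 462 / 2 = 231

231


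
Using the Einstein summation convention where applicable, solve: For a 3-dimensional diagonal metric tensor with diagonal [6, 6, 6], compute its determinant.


For a diagonal metric, the determinant is the product of diagonal entries.
Diagonal entries: 6, 6, 6
det(g) = 6 * 6 * 6 = 216

216


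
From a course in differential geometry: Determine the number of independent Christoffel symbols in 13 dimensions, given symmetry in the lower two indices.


Christoffel symbols Gamma^k_{ij} are symmetric in i,j, so there are d * d(d+1)/2 independent symbols.
d = 13
d(d+1)/2 = 13 * 14 / 2 = 91
Total = 13 * 91 = 1183

1183


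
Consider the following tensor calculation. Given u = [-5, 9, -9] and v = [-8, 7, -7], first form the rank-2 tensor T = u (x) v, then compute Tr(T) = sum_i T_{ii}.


The outer product gives T_{ij} = u_i v_j.
The trace (contraction) is Tr(T) = sum_i T_{ii} = sum_i u_i v_i.
Diagonal entries:
T_{11} = u_1 * v_1 = -5 * -8 = 40
T_{22} = u_2 * v_2 = 9 * 7 = 63
T_{33} = u_3 * v_3 = -9 * -7 = 63
Tr(T) = 40 + 63 + 63 = 166

166


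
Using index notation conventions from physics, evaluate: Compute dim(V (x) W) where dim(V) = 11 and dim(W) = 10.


The dimension of a tensor product is the product of dimensions.
dim(V) = 11, dim(W) = 10
dim(V (x) W) = 11 * 10 = 110

110


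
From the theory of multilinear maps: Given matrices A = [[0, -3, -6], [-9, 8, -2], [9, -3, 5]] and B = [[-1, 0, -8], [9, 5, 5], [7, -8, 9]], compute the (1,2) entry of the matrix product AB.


(AB)_{ij} = sum_k A_{ik} B_{kj}.
For i=1, j=2:
A_{11} * B_{12} = 0 * 0 = 0
A_{12} * B_{22} = -3 * 5 = -15
A_{13} * B_{32} = -6 * -8 = 48
Sum = 0 + -15 + 48 = 33

33


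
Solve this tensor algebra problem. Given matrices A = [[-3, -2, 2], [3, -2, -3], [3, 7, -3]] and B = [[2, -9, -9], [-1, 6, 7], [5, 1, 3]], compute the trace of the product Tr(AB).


Tr(AB) = sum_i (AB)_{ii} where (AB)_{ii} = sum_k A_{ik} B_{ki}.
(AB)_{11} = -3*2 + -2*-1 + 2*5 = 6
(AB)_{22} = 3*-9 + -2*6 + -3*1 = -42
(AB)_{33} = 3*-9 + 7*7 + -3*3 = 13
Tr(AB) = 6 + -42 + 13 = -23

-23


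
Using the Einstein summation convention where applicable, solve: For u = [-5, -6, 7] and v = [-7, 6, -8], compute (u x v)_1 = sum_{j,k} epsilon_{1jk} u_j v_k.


(u x v)_1 = sum_{j,k} epsilon_{1jk} u_j v_k. Only permutations of (1,2,3) contribute; the two non-zero terms are:
eps_{123} u_2 v_3 = 1 * -6 * -8 = 48
eps_{132} u_3 v_2 = -1 * 7 * 6 = -42
(u x v)_1 = 6

6


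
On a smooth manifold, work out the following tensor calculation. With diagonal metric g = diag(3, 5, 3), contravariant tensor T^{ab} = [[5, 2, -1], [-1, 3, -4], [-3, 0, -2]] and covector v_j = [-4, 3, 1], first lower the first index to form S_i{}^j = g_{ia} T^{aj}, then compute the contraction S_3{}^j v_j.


Step 1: lower the first index. For a diagonal metric, g_{ia} T^{aj} = g_{ii} T^{ij} (no sum on i).
g_{33} = 3
S_3{}^1 = 3 * T^{31} = 3 * -3 = -9
S_3{}^2 = 3 * T^{32} = 3 * 0 = 0
S_3{}^3 = 3 * T^{33} = 3 * -2 = -6
Step 2: contract S_3{}^j with v_j.
S_3{}^1 * v_1 = -9 * -4 = 36
S_3{}^2 * v_2 = 0 * 3 = 0
S_3{}^3 * v_3 = -6 * 1 = -6
Result = 36 + 0 + -6 = 30

30


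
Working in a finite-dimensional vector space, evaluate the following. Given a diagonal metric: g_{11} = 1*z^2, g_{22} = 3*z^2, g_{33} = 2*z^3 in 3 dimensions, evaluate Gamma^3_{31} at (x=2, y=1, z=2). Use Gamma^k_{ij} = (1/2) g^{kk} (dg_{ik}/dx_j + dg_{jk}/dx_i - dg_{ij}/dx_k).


For a diagonal metric, Gamma^k_{ij} = (1/2) g^{kk} (dg_{ik}/dx_j + dg_{jk}/dx_i - dg_{ij}/dx_k).
The metric is diagonal, so g_{ab} = 0 for a != b.
At the given point: g_{11} = 4, g_{22} = 12, g_{33} = 16
g^{33} = 1/16
dg_{33}/dx_1 = dg_{33}/dx_1 = 0
dg_{13}/dx_3 = 0 (off-diagonal)
dg_{31}/dx_3 = 0 (off-diagonal)
Numerator = 0 + 0 - 0 = 0
Gamma^3_{31} = 0 / (2 * 16) = 0

0


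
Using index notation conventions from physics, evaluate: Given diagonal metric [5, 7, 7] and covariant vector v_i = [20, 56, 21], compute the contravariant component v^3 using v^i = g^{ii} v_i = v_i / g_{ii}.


To raise an index with a diagonal metric: v^i = v_i / g_{ii}.
For index 3: v_3 = 21, g_{33} = 7
v^3 = 21 / 7 = 3

3


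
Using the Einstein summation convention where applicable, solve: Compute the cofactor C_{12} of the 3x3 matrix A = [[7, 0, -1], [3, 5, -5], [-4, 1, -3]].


To find cofactor C_{12}, delete row 1 and column 2.
The resulting 2x2 submatrix is: [[3, -5], [-4, -3]]
Minor M_{12} = 3*-3 - -5*-4
  = -9 - 20 = -29
Sign = (-1)^(1+2) = (-1)^3 = -1
Cofactor C_{12} = -1 * -29 = 29

29


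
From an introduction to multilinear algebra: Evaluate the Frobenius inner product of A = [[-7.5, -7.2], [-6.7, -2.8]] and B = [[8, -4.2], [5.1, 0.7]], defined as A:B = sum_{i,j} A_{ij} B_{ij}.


A:B = sum over all i,j of A_{ij} * B_{ij}.
Row 1: -7.5*8=-60, -7.2*-4.2=30.24 => row sum = -29.76
Row 2: -6.7*5.1=-34.17, -2.8*0.7=-1.96 => row sum = -36.13
Total = -29.76 + -36.13 = -65.89

-65.89


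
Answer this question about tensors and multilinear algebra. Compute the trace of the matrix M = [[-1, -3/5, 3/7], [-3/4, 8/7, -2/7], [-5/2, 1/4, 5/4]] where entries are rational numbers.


The trace is the sum of diagonal entries.
Diagonal: M[1,1] = -1, M[2,2] = 8/7, M[3,3] = 5/4
Tr(M) = -1 + 8/7 + 5/4
Computing step by step:
After adding M[1,1]: -1
After adding M[2,2]: 1/7
After adding M[3,3]: 39/28
Tr(M) = 39/28

39/28


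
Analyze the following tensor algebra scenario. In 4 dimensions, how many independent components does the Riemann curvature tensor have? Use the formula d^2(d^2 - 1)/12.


The Riemann tensor in d dimensions has d^2(d^2 - 1)/12 independent components.
d = 4, so d^2 = 16
d^2 - 1 = 15
d^2(d^2 - 1) = 16 * 15 = 240
Divide by 12: 240 / 12 = 20

20


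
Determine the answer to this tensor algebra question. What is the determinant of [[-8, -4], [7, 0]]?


For a 2x2 matrix [[a, b], [c, d]], det = a*d - b*c.
a = -8, b = -4, c = 7, d = 0
a*d = -8 * 0 = 0
b*c = -4 * 7 = -28
det = 0 - -28 = 28

28


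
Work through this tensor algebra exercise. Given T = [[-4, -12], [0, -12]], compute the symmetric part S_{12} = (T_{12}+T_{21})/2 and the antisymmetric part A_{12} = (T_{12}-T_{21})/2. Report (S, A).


T_{12} = -12
T_{21} = 0
S_{12} = (-12 + 0)/2 = -12/2 = -6
A_{12} = (-12 - 0)/2 = -12/2 = -6
Check: S + A = -6 + -6 = -12 = T_{12}.

(-6, -6)


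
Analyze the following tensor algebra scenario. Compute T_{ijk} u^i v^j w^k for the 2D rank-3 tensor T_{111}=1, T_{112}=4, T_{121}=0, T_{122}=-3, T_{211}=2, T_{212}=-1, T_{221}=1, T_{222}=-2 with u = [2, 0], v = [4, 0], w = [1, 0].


S = sum over i,j,k of T_{ijk} u_i v_j w_k. Expanding all 8 terms:
T_{111}*u_1*v_1*w_1 = 1*2*4*1 = 8  (running total: 8)
T_{112}*u_1*v_1*w_2 = 4*2*4*0 = 0  (running total: 8)
T_{121}*u_1*v_2*w_1 = 0*2*0*1 = 0  (running total: 8)
T_{122}*u_1*v_2*w_2 = -3*2*0*0 = 0  (running total: 8)
T_{211}*u_2*v_1*w_1 = 2*0*4*1 = 0  (running total: 8)
T_{212}*u_2*v_1*w_2 = -1*0*4*0 = 0  (running total: 8)
T_{221}*u_2*v_2*w_1 = 1*0*0*1 = 0  (running total: 8)
T_{222}*u_2*v_2*w_2 = -2*0*0*0 = 0  (running total: 8)
S = 8

8


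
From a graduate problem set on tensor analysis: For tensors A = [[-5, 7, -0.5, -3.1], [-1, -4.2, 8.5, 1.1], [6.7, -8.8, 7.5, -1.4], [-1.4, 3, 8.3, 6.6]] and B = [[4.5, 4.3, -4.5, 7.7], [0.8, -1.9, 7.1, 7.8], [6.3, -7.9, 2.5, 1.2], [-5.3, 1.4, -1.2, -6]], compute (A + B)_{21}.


Tensor addition is component-wise: (A + B)_{ij} = A_{ij} + B_{ij}.
A_{21} = -1
B_{21} = 0.8
(A + B)_{21} = -1 + 0.8 = -0.2

-0.2


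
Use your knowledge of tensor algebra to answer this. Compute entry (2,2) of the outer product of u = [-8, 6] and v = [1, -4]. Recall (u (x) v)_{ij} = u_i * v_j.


The outer product entry T_{ij} = u_i * v_j.
We need i=2, j=2.
u_2 = 6, v_2 = -4
T_{2,2} = 6 * -4 = -24

-24


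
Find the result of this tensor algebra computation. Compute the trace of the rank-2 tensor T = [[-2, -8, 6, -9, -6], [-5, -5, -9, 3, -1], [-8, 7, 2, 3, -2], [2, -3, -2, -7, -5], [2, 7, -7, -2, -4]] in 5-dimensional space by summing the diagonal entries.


The contraction (trace) of a rank-2 tensor is the sum of its diagonal elements.
Diagonal entries: A[1,1] = -2, A[2,2] = -5, A[3,3] = 2, A[4,4] = -7, A[5,5] = -4
Tr(A) = -2 + -5 + 2 + -7 + -4 = -16

-16


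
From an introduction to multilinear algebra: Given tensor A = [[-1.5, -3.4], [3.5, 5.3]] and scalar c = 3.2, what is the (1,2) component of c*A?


Scalar multiplication: (cA)_{ij} = c * A_{ij}.
c = 3.2
A_{12} = -3.4
(cA)_{12} = 3.2 * -3.4 = -10.88

-10.88


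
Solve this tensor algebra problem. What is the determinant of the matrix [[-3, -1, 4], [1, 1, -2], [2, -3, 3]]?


Expanding along the first row, det(A) = a11*M_11 - a12*M_12 + a13*M_13, where M_1j is the (1,j) minor.
Minor M_11 = 1*3 - -2*-3 = -3
Minor M_12 = 1*3 - -2*2 = 7
Minor M_13 = 1*-3 - 1*2 = -5
det = -3*(-3) - -1*(7) + 4*(-5)
    = 9 - -7 + -20
    = -4

-4


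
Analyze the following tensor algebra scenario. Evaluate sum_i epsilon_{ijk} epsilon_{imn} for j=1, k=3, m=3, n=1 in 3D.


Using the identity: epsilon_{ijk} epsilon_{imn} = delta_{jm} delta_{kn} - delta_{jn} delta_{km}.
delta_{13} = 0
delta_{31} = 0
delta_{11} = 1
delta_{33} = 1
Result = 0 * 0 - 1 * 1 = 0 - 1 = -1

-1


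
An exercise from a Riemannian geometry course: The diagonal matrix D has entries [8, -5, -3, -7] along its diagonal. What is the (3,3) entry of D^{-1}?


For a diagonal matrix, the inverse has entries (D^{-1})_{ii} = 1/d_{ii}.
The diagonal entries are: d_{11} = 8, d_{22} = -5, d_{33} = -3, d_{44} = -7
We need (D^{-1})_{33} = 1/d_{33} = 1/-3 = -1/3

-1/3


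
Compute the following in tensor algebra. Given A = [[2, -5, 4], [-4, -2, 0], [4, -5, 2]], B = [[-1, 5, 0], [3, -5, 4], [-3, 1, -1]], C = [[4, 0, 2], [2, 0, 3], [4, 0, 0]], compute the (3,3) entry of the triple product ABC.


(ABC)_{33} = sum_m (AB)_{3m} C_{m3}. First compute row 3 of AB.
(AB)_{31} = 4*-1 + -5*3 + 2*-3 = -25
(AB)_{32} = 4*5 + -5*-5 + 2*1 = 47
(AB)_{33} = 4*0 + -5*4 + 2*-1 = -22
Now contract with column 3 of C:
(AB)_{31} * C_{13} = -25 * 2 = -50
(AB)_{32} * C_{23} = 47 * 3 = 141
(AB)_{33} * C_{33} = -22 * 0 = 0
(ABC)_{33} = -50 + 141 + 0 = 91

91


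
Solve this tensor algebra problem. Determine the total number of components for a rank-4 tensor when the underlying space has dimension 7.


The number of components of a rank-r tensor in d dimensions is d^r.
Here d = 7 and r = 4.
7^4 = 2401

2401


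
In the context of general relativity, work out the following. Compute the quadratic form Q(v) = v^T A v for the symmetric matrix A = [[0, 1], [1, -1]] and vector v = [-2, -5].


First compute Av:
(Av)_1 = 0*-2 + 1*-5 = -5
(Av)_2 = 1*-2 + -1*-5 = 3
Av = [-5, 3]
Then v^T (Av) = -2*-5 + -5*3
= 10 + -15 = -5

-5


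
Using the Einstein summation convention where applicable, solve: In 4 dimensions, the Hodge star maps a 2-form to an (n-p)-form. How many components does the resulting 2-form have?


The Hodge dual of a p-form on an n-dimensional manifold is an (n-p)-form.
n = 4, p = 2, so dual degree = 4 - 2 = 2
The number of components is C(n, n-p) = C(4, 2) = 6

6


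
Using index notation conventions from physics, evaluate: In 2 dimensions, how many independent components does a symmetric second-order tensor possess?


A symmetric rank-2 tensor in d dimensions has d(d+1)/2 independent components.
d = 2
d(d+1)/2 = 2 * 3 / 2 = 6 / 2 = 3

3


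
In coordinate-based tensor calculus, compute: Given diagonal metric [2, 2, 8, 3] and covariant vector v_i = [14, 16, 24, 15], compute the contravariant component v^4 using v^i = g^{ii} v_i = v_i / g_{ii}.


To raise an index with a diagonal metric: v^i = v_i / g_{ii}.
For index 4: v_4 = 15, g_{44} = 3
v^4 = 15 / 3 = 5

5


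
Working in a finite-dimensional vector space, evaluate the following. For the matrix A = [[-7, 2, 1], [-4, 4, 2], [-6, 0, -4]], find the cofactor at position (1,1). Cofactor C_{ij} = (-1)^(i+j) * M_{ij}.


To find cofactor C_{11}, delete row 1 and column 1.
The resulting 2x2 submatrix is: [[4, 2], [0, -4]]
Minor M_{11} = 4*-4 - 2*0
  = -16 - 0 = -16
Sign = (-1)^(1+1) = (-1)^2 = 1
Cofactor C_{11} = 1 * -16 = -16

-16


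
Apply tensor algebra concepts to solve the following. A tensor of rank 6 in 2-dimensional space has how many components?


The number of components of a rank-r tensor in d dimensions is d^r.
Here d = 2 and r = 6.
2^6 = 64

64


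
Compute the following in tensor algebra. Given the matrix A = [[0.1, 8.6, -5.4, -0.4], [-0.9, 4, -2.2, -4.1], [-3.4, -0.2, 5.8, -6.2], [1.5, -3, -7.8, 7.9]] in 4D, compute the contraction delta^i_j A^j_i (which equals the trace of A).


The contraction (trace) of a rank-2 tensor is the sum of its diagonal elements.
Diagonal entries: A[1,1] = 0.1, A[2,2] = 4, A[3,3] = 5.8, A[4,4] = 7.9
Tr(A) = 0.1 + 4 + 5.8 + 7.9 = 17.8

17.8


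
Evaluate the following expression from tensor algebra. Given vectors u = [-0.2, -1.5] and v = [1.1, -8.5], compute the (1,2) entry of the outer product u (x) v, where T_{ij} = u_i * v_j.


The outer product entry T_{ij} = u_i * v_j.
We need i=1, j=2.
u_1 = -0.2, v_2 = -8.5
T_{1,2} = -0.2 * -8.5 = 1.7

1.7


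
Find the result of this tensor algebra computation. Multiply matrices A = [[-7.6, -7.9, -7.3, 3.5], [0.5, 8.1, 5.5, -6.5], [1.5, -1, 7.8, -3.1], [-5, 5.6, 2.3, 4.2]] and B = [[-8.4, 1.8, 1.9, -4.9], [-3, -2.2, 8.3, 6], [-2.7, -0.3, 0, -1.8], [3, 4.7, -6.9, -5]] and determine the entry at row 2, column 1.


(AB)_{ij} = sum_k A_{ik} B_{kj}.
For i=2, j=1:
A_{21} * B_{11} = 0.5 * -8.4 = -4.2
A_{22} * B_{21} = 8.1 * -3 = -24.3
A_{23} * B_{31} = 5.5 * -2.7 = -14.85
A_{24} * B_{41} = -6.5 * 3 = -19.5
Sum = -4.2 + -24.3 + -14.85 + -19.5 = -62.85

-62.85


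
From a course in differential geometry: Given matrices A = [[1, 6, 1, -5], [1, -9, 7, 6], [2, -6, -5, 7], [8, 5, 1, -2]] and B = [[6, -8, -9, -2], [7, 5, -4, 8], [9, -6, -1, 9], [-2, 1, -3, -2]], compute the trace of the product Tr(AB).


Tr(AB) = sum_i (AB)_{ii} where (AB)_{ii} = sum_k A_{ik} B_{ki}.
(AB)_{11} = 1*6 + 6*7 + 1*9 + -5*-2 = 67
(AB)_{22} = 1*-8 + -9*5 + 7*-6 + 6*1 = -89
(AB)_{33} = 2*-9 + -6*-4 + -5*-1 + 7*-3 = -10
(AB)_{44} = 8*-2 + 5*8 + 1*9 + -2*-2 = 37
Tr(AB) = 67 + -89 + -10 + 37 = 5

5


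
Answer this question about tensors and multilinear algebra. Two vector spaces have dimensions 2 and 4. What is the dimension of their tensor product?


The dimension of a tensor product is the product of dimensions.
dim(V) = 2, dim(W) = 4
dim(V (x) W) = 2 * 4 = 8

8


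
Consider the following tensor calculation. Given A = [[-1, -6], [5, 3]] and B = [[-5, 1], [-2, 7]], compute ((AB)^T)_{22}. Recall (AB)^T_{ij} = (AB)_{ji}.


(AB)^T_{ij} = (AB)_{ji} = sum_k A_{jk} B_{ki}.
For i=2, j=2 we need (AB)_{22}:
A_{21} * B_{12} = 5 * 1 = 5
A_{22} * B_{22} = 3 * 7 = 21
Sum = 5 + 21 = 26

26


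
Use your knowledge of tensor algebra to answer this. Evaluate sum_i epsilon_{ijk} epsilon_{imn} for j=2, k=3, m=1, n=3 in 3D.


Using the identity: epsilon_{ijk} epsilon_{imn} = delta_{jm} delta_{kn} - delta_{jn} delta_{km}.
delta_{21} = 0
delta_{33} = 1
delta_{23} = 0
delta_{31} = 0
Result = 0 * 1 - 0 * 0 = 0 - 0 = 0

0


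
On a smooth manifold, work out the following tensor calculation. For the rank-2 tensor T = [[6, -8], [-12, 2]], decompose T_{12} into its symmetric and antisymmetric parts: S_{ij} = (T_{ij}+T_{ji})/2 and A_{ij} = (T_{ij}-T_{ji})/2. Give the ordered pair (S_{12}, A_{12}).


T_{12} = -8
T_{21} = -12
S_{12} = (-8 + -12)/2 = -20/2 = -10
A_{12} = (-8 - -12)/2 = 4/2 = 2
Check: S + A = -10 + 2 = -8 = T_{12}.

(-10, 2)


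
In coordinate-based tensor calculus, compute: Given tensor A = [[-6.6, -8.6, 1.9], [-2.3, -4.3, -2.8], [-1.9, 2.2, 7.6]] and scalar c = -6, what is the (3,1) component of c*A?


Scalar multiplication: (cA)_{ij} = c * A_{ij}.
c = -6
A_{31} = -1.9
(cA)_{31} = -6 * -1.9 = 11.4

11.4


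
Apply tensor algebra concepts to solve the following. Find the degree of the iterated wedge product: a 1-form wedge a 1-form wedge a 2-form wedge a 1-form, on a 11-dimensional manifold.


The degree of a wedge product is the sum of the degrees of the individual forms.
Degrees: 1, 1, 2, 1
Total degree = 1 + 1 + 2 + 1 = 5

5


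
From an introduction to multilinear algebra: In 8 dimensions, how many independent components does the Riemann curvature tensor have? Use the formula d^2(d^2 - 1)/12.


The Riemann tensor in d dimensions has d^2(d^2 - 1)/12 independent components.
d = 8, so d^2 = 64
d^2 - 1 = 63
d^2(d^2 - 1) = 64 * 63 = 4032
Divide by 12: 4032 / 12 = 336

336


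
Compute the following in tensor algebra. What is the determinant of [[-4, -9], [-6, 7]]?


For a 2x2 matrix [[a, b], [c, d]], det = a*d - b*c.
a = -4, b = -9, c = -6, d = 7
a*d = -4 * 7 = -28
b*c = -9 * -6 = 54
det = -28 - 54 = -82

-82


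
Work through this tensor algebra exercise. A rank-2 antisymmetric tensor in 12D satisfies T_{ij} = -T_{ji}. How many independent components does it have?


An antisymmetric rank-2 tensor satisfies A_{ij} = -A_{ji}, so diagonal entries are zero.
The independent components are the upper-triangular entries: C(n, 2) = n(n-1)/2.
n = 12
C(12, 2) = 12 * 11 / 2 = 132 / 2 = 66

66


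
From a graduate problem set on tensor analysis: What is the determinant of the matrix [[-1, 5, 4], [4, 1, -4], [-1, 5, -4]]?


Expanding along the first row, det(A) = a11*M_11 - a12*M_12 + a13*M_13, where M_1j is the (1,j) minor.
Minor M_11 = 1*-4 - -4*5 = 16
Minor M_12 = 4*-4 - -4*-1 = -20
Minor M_13 = 4*5 - 1*-1 = 21
det = -1*(16) - 5*(-20) + 4*(21)
    = -16 - -100 + 84
    = 168

168


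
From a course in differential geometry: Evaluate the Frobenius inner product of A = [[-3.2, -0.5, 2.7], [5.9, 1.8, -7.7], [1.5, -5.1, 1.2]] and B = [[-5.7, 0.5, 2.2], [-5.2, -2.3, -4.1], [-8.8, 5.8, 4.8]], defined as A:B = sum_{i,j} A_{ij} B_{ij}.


A:B = sum over all i,j of A_{ij} * B_{ij}.
Row 1: -3.2*-5.7=18.24, -0.5*0.5=-0.25, 2.7*2.2=5.94 => row sum = 23.93
Row 2: 5.9*-5.2=-30.68, 1.8*-2.3=-4.14, -7.7*-4.1=31.57 => row sum = -3.25
Row 3: 1.5*-8.8=-13.2, -5.1*5.8=-29.58, 1.2*4.8=5.76 => row sum = -37.02
Total = 23.93 + -3.25 + -37.02 = -16.34

-16.34


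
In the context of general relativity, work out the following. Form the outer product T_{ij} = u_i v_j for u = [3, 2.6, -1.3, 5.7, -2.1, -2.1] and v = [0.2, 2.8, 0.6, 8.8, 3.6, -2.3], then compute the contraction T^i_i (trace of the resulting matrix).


The outer product gives T_{ij} = u_i v_j.
The trace (contraction) is Tr(T) = sum_i T_{ii} = sum_i u_i v_i.
Diagonal entries:
T_{11} = u_1 * v_1 = 3 * 0.2 = 0.6
T_{22} = u_2 * v_2 = 2.6 * 2.8 = 7.28
T_{33} = u_3 * v_3 = -1.3 * 0.6 = -0.78
T_{44} = u_4 * v_4 = 5.7 * 8.8 = 50.16
T_{55} = u_5 * v_5 = -2.1 * 3.6 = -7.56
T_{66} = u_6 * v_6 = -2.1 * -2.3 = 4.83
Tr(T) = 0.6 + 7.28 + -0.78 + 50.16 + -7.56 + 4.83 = 54.53

54.53


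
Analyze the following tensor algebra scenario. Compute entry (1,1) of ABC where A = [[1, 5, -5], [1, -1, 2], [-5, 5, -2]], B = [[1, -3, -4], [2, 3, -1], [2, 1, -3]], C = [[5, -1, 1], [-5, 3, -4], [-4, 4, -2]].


(ABC)_{11} = sum_m (AB)_{1m} C_{m1}. First compute row 1 of AB.
(AB)_{11} = 1*1 + 5*2 + -5*2 = 1
(AB)_{12} = 1*-3 + 5*3 + -5*1 = 7
(AB)_{13} = 1*-4 + 5*-1 + -5*-3 = 6
Now contract with column 1 of C:
(AB)_{11} * C_{11} = 1 * 5 = 5
(AB)_{12} * C_{21} = 7 * -5 = -35
(AB)_{13} * C_{31} = 6 * -4 = -24
(ABC)_{11} = 5 + -35 + -24 = -54

-54


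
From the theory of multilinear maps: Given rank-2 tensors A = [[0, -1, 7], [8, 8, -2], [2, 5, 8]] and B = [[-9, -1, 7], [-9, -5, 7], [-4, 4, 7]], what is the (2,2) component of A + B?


Tensor addition is component-wise: (A + B)_{ij} = A_{ij} + B_{ij}.
A_{22} = 8
B_{22} = -5
(A + B)_{22} = 8 + -5 = 3

3


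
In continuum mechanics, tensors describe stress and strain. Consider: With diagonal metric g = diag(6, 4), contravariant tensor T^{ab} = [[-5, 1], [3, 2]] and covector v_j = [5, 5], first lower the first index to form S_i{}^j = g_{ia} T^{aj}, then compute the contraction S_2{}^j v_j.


Step 1: lower the first index. For a diagonal metric, g_{ia} T^{aj} = g_{ii} T^{ij} (no sum on i).
g_{22} = 4
S_2{}^1 = 4 * T^{21} = 4 * 3 = 12
S_2{}^2 = 4 * T^{22} = 4 * 2 = 8
Step 2: contract S_2{}^j with v_j.
S_2{}^1 * v_1 = 12 * 5 = 60
S_2{}^2 * v_2 = 8 * 5 = 40
Result = 60 + 40 = 100

100


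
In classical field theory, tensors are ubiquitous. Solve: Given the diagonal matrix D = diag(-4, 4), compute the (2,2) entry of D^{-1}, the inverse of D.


For a diagonal matrix, the inverse has entries (D^{-1})_{ii} = 1/d_{ii}.
The diagonal entries are: d_{11} = -4, d_{22} = 4
We need (D^{-1})_{22} = 1/d_{22} = 1/4 = 1/4

1/4


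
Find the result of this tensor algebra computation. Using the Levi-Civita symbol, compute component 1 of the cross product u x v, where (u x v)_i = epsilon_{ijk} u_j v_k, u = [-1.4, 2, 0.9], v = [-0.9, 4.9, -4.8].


(u x v)_1 = sum_{j,k} epsilon_{1jk} u_j v_k. Only permutations of (1,2,3) contribute; the two non-zero terms are:
eps_{123} u_2 v_3 = 1 * 2 * -4.8 = -9.6
eps_{132} u_3 v_2 = -1 * 0.9 * 4.9 = -4.41
(u x v)_1 = -14.01

-14.01


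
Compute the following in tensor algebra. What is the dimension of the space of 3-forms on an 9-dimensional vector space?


The dimension of the space of p-forms on an n-dimensional space is C(n, p).
n = 9, p = 3
C(9, 3) = 9! / (3! * 6!) = 84

84


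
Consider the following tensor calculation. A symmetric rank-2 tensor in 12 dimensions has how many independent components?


A symmetric rank-2 tensor in d dimensions has d(d+1)/2 independent components.
d = 12
d(d+1)/2 = 12 * 13 / 2 = 156 / 2 = 78

78


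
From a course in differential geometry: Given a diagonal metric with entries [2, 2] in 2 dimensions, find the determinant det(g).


For a diagonal metric, the determinant is the product of diagonal entries.
Diagonal entries: 2, 2
det(g) = 2 * 2 = 4

4


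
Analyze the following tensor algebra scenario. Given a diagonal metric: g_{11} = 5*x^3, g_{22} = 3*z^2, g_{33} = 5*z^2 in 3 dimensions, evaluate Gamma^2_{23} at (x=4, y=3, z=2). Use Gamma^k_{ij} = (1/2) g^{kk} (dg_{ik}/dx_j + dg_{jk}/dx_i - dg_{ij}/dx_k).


For a diagonal metric, Gamma^k_{ij} = (1/2) g^{kk} (dg_{ik}/dx_j + dg_{jk}/dx_i - dg_{ij}/dx_k).
The metric is diagonal, so g_{ab} = 0 for a != b.
At the given point: g_{11} = 320, g_{22} = 12, g_{33} = 20
g^{22} = 1/12
dg_{22}/dx_3 = dg_{22}/dx_3 = 12
dg_{32}/dx_2 = 0 (off-diagonal)
dg_{23}/dx_2 = 0 (off-diagonal)
Numerator = 12 + 0 - 0 = 12
Gamma^2_{23} = 12 / (2 * 12) = 1/2

1/2


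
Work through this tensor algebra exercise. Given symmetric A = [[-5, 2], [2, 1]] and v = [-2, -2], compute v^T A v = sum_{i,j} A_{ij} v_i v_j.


First compute Av:
(Av)_1 = -5*-2 + 2*-2 = 6
(Av)_2 = 2*-2 + 1*-2 = -6
Av = [6, -6]
Then v^T (Av) = -2*6 + -2*-6
= -12 + 12 = 0

0


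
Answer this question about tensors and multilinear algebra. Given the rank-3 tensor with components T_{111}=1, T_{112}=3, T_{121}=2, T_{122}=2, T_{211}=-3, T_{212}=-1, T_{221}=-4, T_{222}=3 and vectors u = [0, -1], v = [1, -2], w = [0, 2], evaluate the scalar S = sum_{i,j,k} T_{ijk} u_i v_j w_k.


S = sum over i,j,k of T_{ijk} u_i v_j w_k. Expanding all 8 terms:
T_{111}*u_1*v_1*w_1 = 1*0*1*0 = 0  (running total: 0)
T_{112}*u_1*v_1*w_2 = 3*0*1*2 = 0  (running total: 0)
T_{121}*u_1*v_2*w_1 = 2*0*-2*0 = 0  (running total: 0)
T_{122}*u_1*v_2*w_2 = 2*0*-2*2 = 0  (running total: 0)
T_{211}*u_2*v_1*w_1 = -3*-1*1*0 = 0  (running total: 0)
T_{212}*u_2*v_1*w_2 = -1*-1*1*2 = 2  (running total: 2)
T_{221}*u_2*v_2*w_1 = -4*-1*-2*0 = 0  (running total: 2)
T_{222}*u_2*v_2*w_2 = 3*-1*-2*2 = 12  (running total: 14)
S = 14

14


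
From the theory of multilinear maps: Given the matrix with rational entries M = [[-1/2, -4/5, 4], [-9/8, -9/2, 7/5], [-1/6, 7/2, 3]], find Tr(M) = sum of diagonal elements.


The trace is the sum of diagonal entries.
Diagonal: M[1,1] = -1/2, M[2,2] = -9/2, M[3,3] = 3
Tr(M) = -1/2 + -9/2 + 3
Computing step by step:
After adding M[1,1]: -1/2
After adding M[2,2]: -5
After adding M[3,3]: -2
Tr(M) = -2

-2


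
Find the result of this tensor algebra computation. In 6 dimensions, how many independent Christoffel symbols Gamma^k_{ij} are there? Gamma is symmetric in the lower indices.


Christoffel symbols Gamma^k_{ij} are symmetric in i,j, so there are d * d(d+1)/2 independent symbols.
d = 6
d(d+1)/2 = 6 * 7 / 2 = 21
Total = 6 * 21 = 126

126


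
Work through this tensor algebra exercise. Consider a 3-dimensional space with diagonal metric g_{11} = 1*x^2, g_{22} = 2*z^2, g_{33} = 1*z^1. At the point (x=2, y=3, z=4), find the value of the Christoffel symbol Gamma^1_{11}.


For a diagonal metric, Gamma^k_{ij} = (1/2) g^{kk} (dg_{ik}/dx_j + dg_{jk}/dx_i - dg_{ij}/dx_k).
The metric is diagonal, so g_{ab} = 0 for a != b.
At the given point: g_{11} = 4, g_{22} = 32, g_{33} = 4
g^{11} = 1/4
dg_{11}/dx_1 = dg_{11}/dx_1 = 4
dg_{11}/dx_1 = dg_{11}/dx_1 = 4
dg_{11}/dx_1 = dg_{11}/dx_1 = 4
Numerator = 4 + 4 - 4 = 4
Gamma^1_{11} = 4 / (2 * 4) = 1/2

1/2


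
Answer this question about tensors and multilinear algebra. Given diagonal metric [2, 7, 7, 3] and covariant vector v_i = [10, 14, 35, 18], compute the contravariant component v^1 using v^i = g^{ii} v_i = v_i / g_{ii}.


To raise an index with a diagonal metric: v^i = v_i / g_{ii}.
For index 1: v_1 = 10, g_{11} = 2
v^1 = 10 / 2 = 5

5


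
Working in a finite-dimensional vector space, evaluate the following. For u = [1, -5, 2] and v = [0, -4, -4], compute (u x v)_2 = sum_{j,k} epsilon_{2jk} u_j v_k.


(u x v)_2 = sum_{j,k} epsilon_{2jk} u_j v_k. Only permutations of (1,2,3) contribute; the two non-zero terms are:
eps_{213} u_1 v_3 = -1 * 1 * -4 = 4
eps_{231} u_3 v_1 = 1 * 2 * 0 = 0
(u x v)_2 = 4

4


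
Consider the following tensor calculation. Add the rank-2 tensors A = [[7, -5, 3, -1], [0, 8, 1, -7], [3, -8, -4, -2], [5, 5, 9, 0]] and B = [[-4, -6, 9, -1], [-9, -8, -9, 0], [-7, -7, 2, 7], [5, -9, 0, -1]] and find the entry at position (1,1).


Tensor addition is component-wise: (A + B)_{ij} = A_{ij} + B_{ij}.
A_{11} = 7
B_{11} = -4
(A + B)_{11} = 7 + -4 = 3

3


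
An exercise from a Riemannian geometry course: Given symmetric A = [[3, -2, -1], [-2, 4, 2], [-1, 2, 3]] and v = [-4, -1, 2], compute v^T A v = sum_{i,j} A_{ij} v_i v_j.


First compute Av:
(Av)_1 = 3*-4 + -2*-1 + -1*2 = -12
(Av)_2 = -2*-4 + 4*-1 + 2*2 = 8
(Av)_3 = -1*-4 + 2*-1 + 3*2 = 8
Av = [-12, 8, 8]
Then v^T (Av) = -4*-12 + -1*8 + 2*8
= 48 + -8 + 16 = 56

56


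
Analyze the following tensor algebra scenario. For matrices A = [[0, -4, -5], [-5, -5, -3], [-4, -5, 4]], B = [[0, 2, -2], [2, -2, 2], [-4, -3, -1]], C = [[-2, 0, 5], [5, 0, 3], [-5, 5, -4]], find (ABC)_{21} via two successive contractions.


(ABC)_{21} = sum_m (AB)_{2m} C_{m1}. First compute row 2 of AB.
(AB)_{21} = -5*0 + -5*2 + -3*-4 = 2
(AB)_{22} = -5*2 + -5*-2 + -3*-3 = 9
(AB)_{23} = -5*-2 + -5*2 + -3*-1 = 3
Now contract with column 1 of C:
(AB)_{21} * C_{11} = 2 * -2 = -4
(AB)_{22} * C_{21} = 9 * 5 = 45
(AB)_{23} * C_{31} = 3 * -5 = -15
(ABC)_{21} = -4 + 45 + -15 = 26

26


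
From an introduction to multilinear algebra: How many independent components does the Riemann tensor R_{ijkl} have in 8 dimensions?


The Riemann tensor in d dimensions has d^2(d^2 - 1)/12 independent components.
d = 8, so d^2 = 64
d^2 - 1 = 63
d^2(d^2 - 1) = 64 * 63 = 4032
Divide by 12: 4032 / 12 = 336

336


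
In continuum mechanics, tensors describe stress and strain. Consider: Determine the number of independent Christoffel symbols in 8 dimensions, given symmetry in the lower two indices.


Christoffel symbols Gamma^k_{ij} are symmetric in i,j, so there are d * d(d+1)/2 independent symbols.
d = 8
d(d+1)/2 = 8 * 9 / 2 = 36
Total = 8 * 36 = 288

288


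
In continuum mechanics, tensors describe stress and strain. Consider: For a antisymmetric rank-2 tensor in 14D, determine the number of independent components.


A antisymmetric rank-2 tensor in d dimensions has d(d-1)/2 independent components.
d = 14
d(d-1)/2 = 14 * 13 / 2 = 182 / 2 = 91

91


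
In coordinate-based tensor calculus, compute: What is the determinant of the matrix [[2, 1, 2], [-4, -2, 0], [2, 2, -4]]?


Expanding along the first row, det(A) = a11*M_11 - a12*M_12 + a13*M_13, where M_1j is the (1,j) minor.
Minor M_11 = -2*-4 - 0*2 = 8
Minor M_12 = -4*-4 - 0*2 = 16
Minor M_13 = -4*2 - -2*2 = -4
det = 2*(8) - 1*(16) + 2*(-4)
    = 16 - 16 + -8
    = -8

-8
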